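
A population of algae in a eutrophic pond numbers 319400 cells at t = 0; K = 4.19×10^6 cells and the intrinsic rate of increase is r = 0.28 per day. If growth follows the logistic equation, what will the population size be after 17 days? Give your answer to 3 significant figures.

3800000 cells

A = (K − N₀)/N₀ = (4.19×10^6 − 319400)/319400 = 12.118.
N(t) = K/(1 + A·e^(−rt)) = 4.19×10^6/(1 + 12.118×e^(−0.28×17)).
e^(−4.76) = 0.0085656; denominator = 1 + 12.118×0.0085656 = 1.1038.
N = 4.19×10^6/1.1038 = 3.795974×10^6.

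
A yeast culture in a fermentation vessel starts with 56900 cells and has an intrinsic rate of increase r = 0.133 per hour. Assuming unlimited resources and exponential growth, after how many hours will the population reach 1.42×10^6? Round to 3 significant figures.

Set N₀·e^(rt) = 1.42×10^6: e^(0.133·t) = 1.42×10^6/56900 = 24.956.
0.133·t = ln(24.956) = 3.2171, so t = 3.2171/0.133 = 24.189.

24.2 hours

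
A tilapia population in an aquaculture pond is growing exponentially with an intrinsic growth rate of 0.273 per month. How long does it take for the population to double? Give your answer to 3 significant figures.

Doubling time t_d = ln(2)/r = 0.6931/0.273 = 2.539.

2.54 months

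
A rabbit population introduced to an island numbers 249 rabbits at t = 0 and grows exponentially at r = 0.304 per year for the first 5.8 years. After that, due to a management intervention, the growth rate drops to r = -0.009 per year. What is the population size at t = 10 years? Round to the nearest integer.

1398 rabbits

Phase 1: N(5.8) = 249·e^(0.304×5.8) = 249·e^1.763 = 1451.94.
Phase 2 runs for 10 − 5.8 = 4.2 years at r = -0.009.
N(10) = 1451.94·e^(-0.009×4.2) = 1451.94·e^-0.0378 = 1398.08.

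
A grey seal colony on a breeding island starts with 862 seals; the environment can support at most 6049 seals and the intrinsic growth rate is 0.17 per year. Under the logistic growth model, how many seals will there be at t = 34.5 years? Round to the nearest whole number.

A = (K − N₀)/N₀ = (6049 − 862)/862 = 6.0174.
N(t) = K/(1 + A·e^(−rt)) = 6049/(1 + 6.0174×e^(−0.17×34.5)).
e^(−5.865) = 0.002837; denominator = 1 + 6.0174×0.002837 = 1.0171.
N = 6049/1.0171 = 5947.47.

5947 seals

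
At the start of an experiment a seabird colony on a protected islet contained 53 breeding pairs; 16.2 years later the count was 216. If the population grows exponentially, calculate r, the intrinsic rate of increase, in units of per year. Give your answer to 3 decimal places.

From N(t) = N₀·e^(rt): e^(r·16.2) = 216/53 = 4.0755.
r·16.2 = ln(4.0755) = 1.405, so r = 1.405/16.2 = 0.086728.

0.087 per year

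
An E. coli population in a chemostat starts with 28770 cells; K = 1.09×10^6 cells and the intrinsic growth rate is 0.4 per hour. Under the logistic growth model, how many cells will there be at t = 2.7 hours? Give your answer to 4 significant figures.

A = (K − N₀)/N₀ = (1.09×10^6 − 28770)/28770 = 36.887.
N(t) = K/(1 + A·e^(−rt)) = 1.09×10^6/(1 + 36.887×e^(−0.4×2.7)).
e^(−1.08) = 0.3396; denominator = 1 + 36.887×0.3396 = 13.527.
N = 1.09×10^6/13.527 = 80582.2.

80580 cells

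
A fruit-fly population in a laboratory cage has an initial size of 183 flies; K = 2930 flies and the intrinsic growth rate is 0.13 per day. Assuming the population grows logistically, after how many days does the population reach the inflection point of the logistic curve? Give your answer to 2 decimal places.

Logistic growth is fastest at N = K/2 = 1465.
A = (K − N₀)/N₀ = 15.011. Set K/(1 + A·e^(−rt)) = K/2 → A·e^(−rt) = 1.
e^(−0.13t) = 1/15.011 = 0.0666181, so t = ln(15.011)/0.13 = 2.7088/0.13 = 20.837.

20.84 days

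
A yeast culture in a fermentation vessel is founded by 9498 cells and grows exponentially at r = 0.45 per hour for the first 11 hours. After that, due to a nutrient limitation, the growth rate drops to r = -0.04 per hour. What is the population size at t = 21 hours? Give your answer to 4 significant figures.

898800 cells

Phase 1: N(11) = 9498·e^(0.45×11) = 9498·e^4.95 = 1.34088×10^6.
Phase 2 runs for 21 − 11 = 10 hours at r = -0.04.
N(21) = 1.34088×10^6·e^(-0.04×10) = 1.34088×10^6·e^-0.4 = 898819.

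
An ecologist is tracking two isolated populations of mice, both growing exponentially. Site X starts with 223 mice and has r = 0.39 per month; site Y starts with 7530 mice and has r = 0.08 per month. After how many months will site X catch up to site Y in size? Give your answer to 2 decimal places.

11.35 months

Set 223·e^(0.39t) = 7530·e^(0.08t).
e^((0.39 − 0.08)t) = 7530/223 → e^(0.31·t) = 33.767.
0.31·t = ln(33.767) = 3.5195, so t = 3.5195/0.31 = 11.353.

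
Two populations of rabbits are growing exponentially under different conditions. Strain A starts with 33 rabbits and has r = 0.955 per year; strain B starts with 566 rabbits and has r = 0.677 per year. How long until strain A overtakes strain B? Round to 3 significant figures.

Set 33·e^(0.955t) = 566·e^(0.677t).
e^((0.955 − 0.677)t) = 566/33 → e^(0.278·t) = 17.152.
0.278·t = ln(17.152) = 2.8421, so t = 2.8421/0.278 = 10.223.

10.2 years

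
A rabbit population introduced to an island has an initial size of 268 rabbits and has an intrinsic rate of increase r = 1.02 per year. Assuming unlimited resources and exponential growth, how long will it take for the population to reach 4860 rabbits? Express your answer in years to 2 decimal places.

Set N₀·e^(rt) = 4860: e^(1.02·t) = 4860/268 = 18.134.
1.02·t = ln(18.134) = 2.8978, so t = 2.8978/1.02 = 2.841.

2.84 years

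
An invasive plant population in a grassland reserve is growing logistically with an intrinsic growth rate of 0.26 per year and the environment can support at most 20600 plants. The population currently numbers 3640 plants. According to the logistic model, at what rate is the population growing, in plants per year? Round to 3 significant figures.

779 plants per year

dN/dt = rN(1 − N/K) = 0.26 × 3640 × (1 − 3640/20600).
1 − 3640/20600 = 0.8233; dN/dt = 0.26 × 3640 × 0.8233 = 779.17.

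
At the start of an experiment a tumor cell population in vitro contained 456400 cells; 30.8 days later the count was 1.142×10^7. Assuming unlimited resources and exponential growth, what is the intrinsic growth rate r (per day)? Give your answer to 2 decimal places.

0.10 per day

From N(t) = N₀·e^(rt): e^(r·30.8) = 1.142×10^7/456400 = 25.022.
r·30.8 = ln(25.022) = 3.2198, so r = 3.2198/30.8 = 0.10454.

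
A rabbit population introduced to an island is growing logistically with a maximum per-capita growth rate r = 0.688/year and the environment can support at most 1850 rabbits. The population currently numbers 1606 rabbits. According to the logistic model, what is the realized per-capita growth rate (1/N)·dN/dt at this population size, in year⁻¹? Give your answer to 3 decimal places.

0.091 per year

(1/N)·dN/dt = r(1 − N/K) = 0.688 × (1 − 1606/1850).
= 0.688 × 0.13189 = 0.090742.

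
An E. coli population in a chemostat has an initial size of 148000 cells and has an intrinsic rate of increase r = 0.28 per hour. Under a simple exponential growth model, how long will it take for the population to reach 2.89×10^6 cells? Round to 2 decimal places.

Set N₀·e^(rt) = 2.89×10^6: e^(0.28·t) = 2.89×10^6/148000 = 19.527.
0.28·t = ln(19.527) = 2.9718, so t = 2.9718/0.28 = 10.614.

10.61 hours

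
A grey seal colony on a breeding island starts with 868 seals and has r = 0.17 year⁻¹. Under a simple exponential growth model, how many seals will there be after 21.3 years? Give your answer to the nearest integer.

32441 seals

N(t) = N₀·e^(rt) = 868 × e^(0.17×21.3) = 868 × e^3.621.
e^3.621 ≈ 37.375, so N ≈ 868 × 37.375 = 32441.4.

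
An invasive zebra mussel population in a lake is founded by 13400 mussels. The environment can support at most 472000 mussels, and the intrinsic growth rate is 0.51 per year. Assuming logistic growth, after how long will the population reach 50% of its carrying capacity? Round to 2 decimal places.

6.93 years

A = (K − N₀)/N₀ = (472000 − 13400)/13400 = 34.224.
Solve 472000/(1 + 34.224·e^(−0.51t)) = 236000: 1 + 34.224·e^(−0.51t) = 2, so e^(−0.51t) = 0.0292194.
−0.51·t = ln(0.0292194) = -3.5329, so t = 3.5329/0.51 = 6.9273.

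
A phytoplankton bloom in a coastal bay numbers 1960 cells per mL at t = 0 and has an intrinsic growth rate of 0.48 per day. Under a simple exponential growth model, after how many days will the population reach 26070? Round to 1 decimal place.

5.4 days

Set N₀·e^(rt) = 26070: e^(0.48·t) = 26070/1960 = 13.301.
0.48·t = ln(13.301) = 2.5878, so t = 2.5878/0.48 = 5.3913.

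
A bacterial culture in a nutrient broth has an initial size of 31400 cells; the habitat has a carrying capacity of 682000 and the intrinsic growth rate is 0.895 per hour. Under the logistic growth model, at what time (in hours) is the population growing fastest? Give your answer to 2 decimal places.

3.39 hours

Logistic growth is fastest at N = K/2 = 341000.
A = (K − N₀)/N₀ = 20.72. Set K/(1 + A·e^(−rt)) = K/2 → A·e^(−rt) = 1.
e^(−0.895t) = 1/20.72 = 0.0482631, so t = ln(20.72)/0.895 = 3.0311/0.895 = 3.3867.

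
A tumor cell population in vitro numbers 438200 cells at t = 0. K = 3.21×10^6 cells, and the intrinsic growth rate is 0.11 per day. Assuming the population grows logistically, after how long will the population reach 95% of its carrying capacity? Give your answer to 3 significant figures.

A = (K − N₀)/N₀ = (3.21×10^6 − 438200)/438200 = 6.3254.
Solve 3.21×10^6/(1 + 6.3254·e^(−0.11t)) = 3.0495×10^6: 1 + 6.3254·e^(−0.11t) = 1.0526, so e^(−0.11t) = 0.00832064.
−0.11·t = ln(0.00832064) = -4.789, so t = 4.789/0.11 = 43.537.

43.5 days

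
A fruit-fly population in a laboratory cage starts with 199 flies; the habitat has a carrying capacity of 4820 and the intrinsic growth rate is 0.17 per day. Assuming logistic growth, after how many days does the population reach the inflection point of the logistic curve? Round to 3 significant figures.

18.5 days

Logistic growth is fastest at N = K/2 = 2410.
A = (K − N₀)/N₀ = 23.221. Set K/(1 + A·e^(−rt)) = K/2 → A·e^(−rt) = 1.
e^(−0.17t) = 1/23.221 = 0.0430643, so t = ln(23.221)/0.17 = 3.1451/0.17 = 18.5.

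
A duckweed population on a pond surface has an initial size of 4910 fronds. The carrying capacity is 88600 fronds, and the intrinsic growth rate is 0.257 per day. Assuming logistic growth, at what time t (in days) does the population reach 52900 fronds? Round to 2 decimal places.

A = (K − N₀)/N₀ = (88600 − 4910)/4910 = 17.045.
Solve 88600/(1 + 17.045·e^(−0.257t)) = 52900: 1 + 17.045·e^(−0.257t) = 1.6749, so e^(−0.257t) = 0.0395932.
−0.257·t = ln(0.0395932) = -3.2291, so t = 3.2291/0.257 = 12.565.

12.56 days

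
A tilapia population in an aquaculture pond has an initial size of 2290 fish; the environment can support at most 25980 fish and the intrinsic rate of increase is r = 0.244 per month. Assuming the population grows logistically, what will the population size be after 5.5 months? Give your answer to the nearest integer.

7015 fish

A = (K − N₀)/N₀ = (25980 − 2290)/2290 = 10.345.
N(t) = K/(1 + A·e^(−rt)) = 25980/(1 + 10.345×e^(−0.244×5.5)).
e^(−1.342) = 0.26132; denominator = 1 + 10.345×0.26132 = 3.7034.
N = 25980/3.7034 = 7015.22.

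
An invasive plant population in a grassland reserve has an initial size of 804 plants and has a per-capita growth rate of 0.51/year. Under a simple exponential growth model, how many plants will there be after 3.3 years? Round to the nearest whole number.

N(t) = N₀·e^(rt) = 804 × e^(0.51×3.3) = 804 × e^1.683.
e^1.683 ≈ 5.3817, so N ≈ 804 × 5.3817 = 4326.87.

4327 plants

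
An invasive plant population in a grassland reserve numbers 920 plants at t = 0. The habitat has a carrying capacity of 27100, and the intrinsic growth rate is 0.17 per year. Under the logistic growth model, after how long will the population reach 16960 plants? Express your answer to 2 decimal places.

22.72 years

A = (K − N₀)/N₀ = (27100 − 920)/920 = 28.457.
Solve 27100/(1 + 28.457·e^(−0.17t)) = 16960: 1 + 28.457·e^(−0.17t) = 1.5979, so e^(−0.17t) = 0.0210102.
−0.17·t = ln(0.0210102) = -3.8627, so t = 3.8627/0.17 = 22.722.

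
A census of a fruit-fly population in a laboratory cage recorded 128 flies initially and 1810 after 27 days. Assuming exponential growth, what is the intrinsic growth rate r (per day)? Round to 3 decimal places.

0.098 per day

From N(t) = N₀·e^(rt): e^(r·27) = 1810/128 = 14.141.
r·27 = ln(14.141) = 2.6491, so r = 2.6491/27 = 0.098113.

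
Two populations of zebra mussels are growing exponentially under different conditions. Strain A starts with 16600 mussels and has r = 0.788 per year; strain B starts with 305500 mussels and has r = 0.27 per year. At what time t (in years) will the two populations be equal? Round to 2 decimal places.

Set 16600·e^(0.788t) = 305500·e^(0.27t).
e^((0.788 − 0.27)t) = 305500/16600 → e^(0.518·t) = 18.404.
0.518·t = ln(18.404) = 2.9125, so t = 2.9125/0.518 = 5.6227.

5.62 years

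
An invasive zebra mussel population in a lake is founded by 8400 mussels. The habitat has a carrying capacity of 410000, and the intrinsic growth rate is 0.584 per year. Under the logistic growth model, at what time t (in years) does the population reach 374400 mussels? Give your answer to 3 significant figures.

A = (K − N₀)/N₀ = (410000 − 8400)/8400 = 47.81.
Solve 410000/(1 + 47.81·e^(−0.584t)) = 374400: 1 + 47.81·e^(−0.584t) = 1.0951, so e^(−0.584t) = 0.00198884.
−0.584·t = ln(0.00198884) = -6.2202, so t = 6.2202/0.584 = 10.651.

10.7 years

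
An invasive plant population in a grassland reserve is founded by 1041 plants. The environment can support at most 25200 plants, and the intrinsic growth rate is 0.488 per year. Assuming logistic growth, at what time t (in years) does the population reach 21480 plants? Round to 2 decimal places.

A = (K − N₀)/N₀ = (25200 − 1041)/1041 = 23.207.
Solve 25200/(1 + 23.207·e^(−0.488t)) = 21480: 1 + 23.207·e^(−0.488t) = 1.1732, so e^(−0.488t) = 0.00746243.
−0.488·t = ln(0.00746243) = -4.8979, so t = 4.8979/0.488 = 10.037.

10.04 years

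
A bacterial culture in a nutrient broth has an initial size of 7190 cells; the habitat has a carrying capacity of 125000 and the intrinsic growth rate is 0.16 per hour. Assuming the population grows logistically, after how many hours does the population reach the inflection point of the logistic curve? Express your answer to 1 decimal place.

17.5 hours

Logistic growth is fastest at N = K/2 = 62500.
A = (K − N₀)/N₀ = 16.385. Set K/(1 + A·e^(−rt)) = K/2 → A·e^(−rt) = 1.
e^(−0.16t) = 1/16.385 = 0.0610305, so t = ln(16.385)/0.16 = 2.7964/0.16 = 17.477.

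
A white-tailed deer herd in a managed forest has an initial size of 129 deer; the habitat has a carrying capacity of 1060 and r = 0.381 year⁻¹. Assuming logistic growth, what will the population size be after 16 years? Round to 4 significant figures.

A = (K − N₀)/N₀ = (1060 − 129)/129 = 7.2171.
N(t) = K/(1 + A·e^(−rt)) = 1060/(1 + 7.2171×e^(−0.381×16)).
e^(−6.096) = 0.0022519; denominator = 1 + 7.2171×0.0022519 = 1.0163.
N = 1060/1.0163 = 1043.05.

1043 deer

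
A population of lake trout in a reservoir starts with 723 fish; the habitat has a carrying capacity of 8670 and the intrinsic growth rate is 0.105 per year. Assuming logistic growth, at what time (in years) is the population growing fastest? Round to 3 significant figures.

Logistic growth is fastest at N = K/2 = 4335.
A = (K − N₀)/N₀ = 10.992. Set K/(1 + A·e^(−rt)) = K/2 → A·e^(−rt) = 1.
e^(−0.105t) = 1/10.992 = 0.0909777, so t = ln(10.992)/0.105 = 2.3971/0.105 = 22.83.

22.8 years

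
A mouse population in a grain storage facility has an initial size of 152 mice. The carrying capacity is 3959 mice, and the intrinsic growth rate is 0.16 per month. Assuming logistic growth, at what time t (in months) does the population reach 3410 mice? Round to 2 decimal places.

A = (K − N₀)/N₀ = (3959 − 152)/152 = 25.046.
Solve 3959/(1 + 25.046·e^(−0.16t)) = 3410: 1 + 25.046·e^(−0.16t) = 1.161, so e^(−0.16t) = 0.00642804.
−0.16·t = ln(0.00642804) = -5.0471, so t = 5.0471/0.16 = 31.544.

31.54 months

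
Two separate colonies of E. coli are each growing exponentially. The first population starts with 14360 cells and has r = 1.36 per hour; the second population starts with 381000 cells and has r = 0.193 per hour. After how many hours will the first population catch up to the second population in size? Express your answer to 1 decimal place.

Set 14360·e^(1.36t) = 381000·e^(0.193t).
e^((1.36 − 0.193)t) = 381000/14360 → e^(1.167·t) = 26.532.
1.167·t = ln(26.532) = 3.2784, so t = 3.2784/1.167 = 2.8092.

2.8 hours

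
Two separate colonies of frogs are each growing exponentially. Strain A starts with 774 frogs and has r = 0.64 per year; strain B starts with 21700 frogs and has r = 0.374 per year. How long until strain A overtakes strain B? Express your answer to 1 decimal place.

Set 774·e^(0.64t) = 21700·e^(0.374t).
e^((0.64 − 0.374)t) = 21700/774 → e^(0.266·t) = 28.036.
0.266·t = ln(28.036) = 3.3335, so t = 3.3335/0.266 = 12.532.

12.5 years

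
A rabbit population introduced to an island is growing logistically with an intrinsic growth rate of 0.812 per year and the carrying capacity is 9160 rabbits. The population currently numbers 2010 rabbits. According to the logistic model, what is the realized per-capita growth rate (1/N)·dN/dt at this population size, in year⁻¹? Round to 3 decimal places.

0.634 per year

(1/N)·dN/dt = r(1 − N/K) = 0.812 × (1 − 2010/9160).
= 0.812 × 0.78057 = 0.63382.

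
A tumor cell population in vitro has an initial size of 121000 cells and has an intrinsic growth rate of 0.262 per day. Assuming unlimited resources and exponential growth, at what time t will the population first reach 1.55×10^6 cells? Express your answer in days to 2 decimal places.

9.73 days

Set N₀·e^(rt) = 1.55×10^6: e^(0.262·t) = 1.55×10^6/121000 = 12.81.
0.262·t = ln(12.81) = 2.5502, so t = 2.5502/0.262 = 9.7337.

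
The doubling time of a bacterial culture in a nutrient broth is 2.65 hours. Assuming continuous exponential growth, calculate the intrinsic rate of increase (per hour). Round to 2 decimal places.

0.26 per hour

r = ln(2)/t_d = 0.6931/2.65 = 0.26156.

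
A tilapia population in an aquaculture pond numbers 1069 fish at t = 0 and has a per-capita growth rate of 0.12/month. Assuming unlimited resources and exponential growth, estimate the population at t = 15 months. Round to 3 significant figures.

N(t) = N₀·e^(rt) = 1069 × e^(0.12×15) = 1069 × e^1.8.
e^1.8 ≈ 6.0496, so N ≈ 1069 × 6.0496 = 6467.07.

6470 fish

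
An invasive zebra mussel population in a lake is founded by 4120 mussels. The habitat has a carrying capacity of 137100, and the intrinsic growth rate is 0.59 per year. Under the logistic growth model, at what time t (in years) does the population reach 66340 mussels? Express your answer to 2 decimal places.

A = (K − N₀)/N₀ = (137100 − 4120)/4120 = 32.277.
Solve 137100/(1 + 32.277·e^(−0.59t)) = 66340: 1 + 32.277·e^(−0.59t) = 2.0666, so e^(−0.59t) = 0.0330463.
−0.59·t = ln(0.0330463) = -3.4098, so t = 3.4098/0.59 = 5.7794.

5.78 years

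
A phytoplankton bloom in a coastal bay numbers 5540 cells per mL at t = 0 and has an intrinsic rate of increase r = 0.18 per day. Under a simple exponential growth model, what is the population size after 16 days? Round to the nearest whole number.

98691 cells per mL

N(t) = N₀·e^(rt) = 5540 × e^(0.18×16) = 5540 × e^2.88.
e^2.88 ≈ 17.814, so N ≈ 5540 × 17.814 = 98691.1.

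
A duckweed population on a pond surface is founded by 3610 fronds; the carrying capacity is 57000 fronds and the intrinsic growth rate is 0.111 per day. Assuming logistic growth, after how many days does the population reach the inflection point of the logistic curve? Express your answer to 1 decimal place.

Logistic growth is fastest at N = K/2 = 28500.
A = (K − N₀)/N₀ = 14.789. Set K/(1 + A·e^(−rt)) = K/2 → A·e^(−rt) = 1.
e^(−0.111t) = 1/14.789 = 0.0676157, so t = ln(14.789)/0.111 = 2.6939/0.111 = 24.27.

24.3 days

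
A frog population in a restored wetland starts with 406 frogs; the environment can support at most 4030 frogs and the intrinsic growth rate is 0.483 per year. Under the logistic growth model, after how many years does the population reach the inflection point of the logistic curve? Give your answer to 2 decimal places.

Logistic growth is fastest at N = K/2 = 2015.
A = (K − N₀)/N₀ = 8.9261. Set K/(1 + A·e^(−rt)) = K/2 → A·e^(−rt) = 1.
e^(−0.483t) = 1/8.9261 = 0.112031, so t = ln(8.9261)/0.483 = 2.189/0.483 = 4.5321.

4.53 years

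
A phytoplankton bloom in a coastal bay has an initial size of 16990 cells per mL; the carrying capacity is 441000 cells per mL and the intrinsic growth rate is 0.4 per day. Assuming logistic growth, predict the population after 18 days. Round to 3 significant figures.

433000 cells per mL

A = (K − N₀)/N₀ = (441000 − 16990)/16990 = 24.956.
N(t) = K/(1 + A·e^(−rt)) = 441000/(1 + 24.956×e^(−0.4×18)).
e^(−7.2) = 0.00074659; denominator = 1 + 24.956×0.00074659 = 1.0186.
N = 441000/1.0186 = 432934.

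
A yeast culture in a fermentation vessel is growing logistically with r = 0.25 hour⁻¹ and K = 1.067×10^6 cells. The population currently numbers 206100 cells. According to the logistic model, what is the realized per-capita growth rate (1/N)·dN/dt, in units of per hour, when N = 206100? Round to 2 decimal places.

(1/N)·dN/dt = r(1 − N/K) = 0.25 × (1 − 206100/1.067×10^6).
= 0.25 × 0.80684 = 0.20171.

0.20 per hour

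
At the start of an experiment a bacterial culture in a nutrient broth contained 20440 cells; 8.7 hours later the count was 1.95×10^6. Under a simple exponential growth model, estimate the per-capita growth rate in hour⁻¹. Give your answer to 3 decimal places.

From N(t) = N₀·e^(rt): e^(r·8.7) = 1.95×10^6/20440 = 95.401.
r·8.7 = ln(95.401) = 4.5581, so r = 4.5581/8.7 = 0.52392.

0.524 per hour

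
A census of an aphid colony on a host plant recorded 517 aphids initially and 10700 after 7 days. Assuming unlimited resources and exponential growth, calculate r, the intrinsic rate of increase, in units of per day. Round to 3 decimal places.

From N(t) = N₀·e^(rt): e^(r·7) = 10700/517 = 20.696.
r·7 = ln(20.696) = 3.03, so r = 3.03/7 = 0.43285.

0.433 per day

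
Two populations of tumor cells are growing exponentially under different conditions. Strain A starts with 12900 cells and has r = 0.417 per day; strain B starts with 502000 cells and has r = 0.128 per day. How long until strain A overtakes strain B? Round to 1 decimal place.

12.7 days

Set 12900·e^(0.417t) = 502000·e^(0.128t).
e^((0.417 − 0.128)t) = 502000/12900 → e^(0.289·t) = 38.915.
0.289·t = ln(38.915) = 3.6614, so t = 3.6614/0.289 = 12.669.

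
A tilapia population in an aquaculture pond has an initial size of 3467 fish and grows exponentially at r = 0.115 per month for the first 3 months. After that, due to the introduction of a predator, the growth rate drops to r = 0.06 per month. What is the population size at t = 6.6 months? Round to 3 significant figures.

6080 fish

Phase 1: N(3) = 3467·e^(0.115×3) = 3467·e^0.345 = 4895.37.
Phase 2 runs for 6.6 − 3 = 3.6 months at r = 0.06.
N(6.6) = 4895.37·e^(0.06×3.6) = 4895.37·e^0.216 = 6075.65.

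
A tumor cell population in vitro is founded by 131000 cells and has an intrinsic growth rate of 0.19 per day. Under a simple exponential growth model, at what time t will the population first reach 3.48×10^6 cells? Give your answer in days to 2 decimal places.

17.26 days

Set N₀·e^(rt) = 3.48×10^6: e^(0.19·t) = 3.48×10^6/131000 = 26.565.
0.19·t = ln(26.565) = 3.2796, so t = 3.2796/0.19 = 17.261.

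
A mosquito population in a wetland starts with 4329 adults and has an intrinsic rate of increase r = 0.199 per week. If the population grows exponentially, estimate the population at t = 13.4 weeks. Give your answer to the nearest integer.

62298 adults

N(t) = N₀·e^(rt) = 4329 × e^(0.199×13.4) = 4329 × e^2.667.
e^2.667 ≈ 14.391, so N ≈ 4329 × 14.391 = 62298.5.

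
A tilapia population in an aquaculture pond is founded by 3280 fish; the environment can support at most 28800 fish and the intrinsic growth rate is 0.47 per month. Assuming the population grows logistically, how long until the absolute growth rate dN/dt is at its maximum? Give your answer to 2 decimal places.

Logistic growth is fastest at N = K/2 = 14400.
A = (K − N₀)/N₀ = 7.7805. Set K/(1 + A·e^(−rt)) = K/2 → A·e^(−rt) = 1.
e^(−0.47t) = 1/7.7805 = 0.128527, so t = ln(7.7805)/0.47 = 2.0516/0.47 = 4.3651.

4.37 months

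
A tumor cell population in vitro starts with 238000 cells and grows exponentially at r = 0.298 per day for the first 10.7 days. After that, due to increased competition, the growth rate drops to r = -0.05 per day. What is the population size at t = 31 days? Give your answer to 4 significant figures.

Phase 1: N(10.7) = 238000·e^(0.298×10.7) = 238000·e^3.189 = 5.772558×10^6.
Phase 2 runs for 31 − 10.7 = 20.3 days at r = -0.05.
N(31) = 5.772558×10^6·e^(-0.05×20.3) = 5.772558×10^6·e^-1.015 = 2.091989×10^6.

2092000 cells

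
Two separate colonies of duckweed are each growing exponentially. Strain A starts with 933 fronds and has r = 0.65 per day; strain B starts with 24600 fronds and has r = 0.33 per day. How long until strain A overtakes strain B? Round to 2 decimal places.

Set 933·e^(0.65t) = 24600·e^(0.33t).
e^((0.65 − 0.33)t) = 24600/933 → e^(0.32·t) = 26.367.
0.32·t = ln(26.367) = 3.2721, so t = 3.2721/0.32 = 10.225.

10.23 days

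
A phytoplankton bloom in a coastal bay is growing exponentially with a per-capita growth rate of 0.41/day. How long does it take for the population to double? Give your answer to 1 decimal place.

Doubling time t_d = ln(2)/r = 0.6931/0.41 = 1.6906.

1.7 days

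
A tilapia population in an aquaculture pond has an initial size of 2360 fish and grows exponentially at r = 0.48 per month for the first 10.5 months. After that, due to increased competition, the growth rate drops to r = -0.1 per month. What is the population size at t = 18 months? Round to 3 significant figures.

Phase 1: N(10.5) = 2360·e^(0.48×10.5) = 2360·e^5.04 = 364549.
Phase 2 runs for 18 − 10.5 = 7.5 months at r = -0.1.
N(18) = 364549·e^(-0.1×7.5) = 364549·e^-0.75 = 172201.

172000 fish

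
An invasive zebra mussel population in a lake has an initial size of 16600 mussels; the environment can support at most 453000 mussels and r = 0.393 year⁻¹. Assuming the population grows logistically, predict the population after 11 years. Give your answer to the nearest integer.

335905 mussels

A = (K − N₀)/N₀ = (453000 − 16600)/16600 = 26.289.
N(t) = K/(1 + A·e^(−rt)) = 453000/(1 + 26.289×e^(−0.393×11)).
e^(−4.323) = 0.01326; denominator = 1 + 26.289×0.01326 = 1.3486.
N = 453000/1.3486 = 335905.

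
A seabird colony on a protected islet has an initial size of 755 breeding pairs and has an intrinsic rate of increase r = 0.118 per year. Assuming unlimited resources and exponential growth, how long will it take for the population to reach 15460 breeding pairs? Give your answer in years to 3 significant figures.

Set N₀·e^(rt) = 15460: e^(0.118·t) = 15460/755 = 20.477.
0.118·t = ln(20.477) = 3.0193, so t = 3.0193/0.118 = 25.587.

25.6 years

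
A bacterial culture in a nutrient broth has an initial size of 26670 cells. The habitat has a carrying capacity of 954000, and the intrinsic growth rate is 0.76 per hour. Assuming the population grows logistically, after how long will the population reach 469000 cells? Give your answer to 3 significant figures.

A = (K − N₀)/N₀ = (954000 − 26670)/26670 = 34.771.
Solve 954000/(1 + 34.771·e^(−0.76t)) = 469000: 1 + 34.771·e^(−0.76t) = 2.0341, so e^(−0.76t) = 0.0297411.
−0.76·t = ln(0.0297411) = -3.5152, so t = 3.5152/0.76 = 4.6253.

4.63 hours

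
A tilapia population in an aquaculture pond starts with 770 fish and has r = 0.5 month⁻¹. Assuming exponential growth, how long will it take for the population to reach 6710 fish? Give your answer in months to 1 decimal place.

4.3 months

Set N₀·e^(rt) = 6710: e^(0.5·t) = 6710/770 = 8.7143.
0.5·t = ln(8.7143) = 2.165, so t = 2.165/0.5 = 4.3299.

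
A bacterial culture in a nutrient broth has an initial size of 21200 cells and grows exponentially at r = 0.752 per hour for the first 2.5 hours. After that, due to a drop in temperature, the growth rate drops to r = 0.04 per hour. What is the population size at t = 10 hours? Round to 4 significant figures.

187500 cells

Phase 1: N(2.5) = 21200·e^(0.752×2.5) = 21200·e^1.88 = 138934.
Phase 2 runs for 10 − 2.5 = 7.5 hours at r = 0.04.
N(10) = 138934·e^(0.04×7.5) = 138934·e^0.3 = 187542.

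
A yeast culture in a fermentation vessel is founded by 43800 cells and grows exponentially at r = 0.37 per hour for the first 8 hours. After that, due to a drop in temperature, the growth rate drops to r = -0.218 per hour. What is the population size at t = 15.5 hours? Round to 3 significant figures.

Phase 1: N(8) = 43800·e^(0.37×8) = 43800·e^2.96 = 845251.
Phase 2 runs for 15.5 − 8 = 7.5 hours at r = -0.218.
N(15.5) = 845251·e^(-0.218×7.5) = 845251·e^-1.635 = 164784.

165000 cells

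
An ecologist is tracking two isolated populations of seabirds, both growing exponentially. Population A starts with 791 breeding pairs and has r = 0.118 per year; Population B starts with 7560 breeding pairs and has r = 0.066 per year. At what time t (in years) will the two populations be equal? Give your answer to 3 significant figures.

43.4 years

Set 791·e^(0.118t) = 7560·e^(0.066t).
e^((0.118 − 0.066)t) = 7560/791 → e^(0.052·t) = 9.5575.
0.052·t = ln(9.5575) = 2.2573, so t = 2.2573/0.052 = 43.41.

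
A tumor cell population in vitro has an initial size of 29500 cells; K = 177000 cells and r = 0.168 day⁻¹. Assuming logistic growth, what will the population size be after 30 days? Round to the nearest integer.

A = (K − N₀)/N₀ = (177000 − 29500)/29500 = 5.
N(t) = K/(1 + A·e^(−rt)) = 177000/(1 + 5×e^(−0.168×30)).
e^(−5.04) = 0.0064737; denominator = 1 + 5×0.0064737 = 1.0324.
N = 177000/1.0324 = 171450.

171450 cells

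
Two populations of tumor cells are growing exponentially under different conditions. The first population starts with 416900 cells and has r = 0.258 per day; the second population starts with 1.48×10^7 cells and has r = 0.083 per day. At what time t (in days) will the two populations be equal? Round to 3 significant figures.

Set 416900·e^(0.258t) = 1.48×10^7·e^(0.083t).
e^((0.258 − 0.083)t) = 1.48×10^7/416900 → e^(0.175·t) = 35.5.
0.175·t = ln(35.5) = 3.5695, so t = 3.5695/0.175 = 20.397.

20.4 days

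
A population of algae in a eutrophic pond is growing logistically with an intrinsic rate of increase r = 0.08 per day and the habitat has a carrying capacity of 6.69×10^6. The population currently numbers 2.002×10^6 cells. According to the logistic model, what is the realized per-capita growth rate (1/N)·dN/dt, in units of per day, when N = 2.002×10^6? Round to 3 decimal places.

(1/N)·dN/dt = r(1 − N/K) = 0.08 × (1 − 2.002×10^6/6.69×10^6).
= 0.08 × 0.70075 = 0.05606.

0.056 per day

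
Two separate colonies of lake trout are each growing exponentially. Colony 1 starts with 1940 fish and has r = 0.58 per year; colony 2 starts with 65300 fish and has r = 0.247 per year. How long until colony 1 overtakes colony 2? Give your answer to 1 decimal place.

10.6 years

Set 1940·e^(0.58t) = 65300·e^(0.247t).
e^((0.58 − 0.247)t) = 65300/1940 → e^(0.333·t) = 33.66.
0.333·t = ln(33.66) = 3.5163, so t = 3.5163/0.333 = 10.559.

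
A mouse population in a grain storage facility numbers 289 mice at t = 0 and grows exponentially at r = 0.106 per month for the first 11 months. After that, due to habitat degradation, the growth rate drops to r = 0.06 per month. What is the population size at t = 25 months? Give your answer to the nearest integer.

Phase 1: N(11) = 289·e^(0.106×11) = 289·e^1.166 = 927.439.
Phase 2 runs for 25 − 11 = 14 months at r = 0.06.
N(25) = 927.439·e^(0.06×14) = 927.439·e^0.84 = 2148.29.

2148 mice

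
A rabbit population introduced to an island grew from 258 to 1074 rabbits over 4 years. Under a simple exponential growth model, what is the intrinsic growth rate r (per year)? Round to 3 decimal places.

From N(t) = N₀·e^(rt): e^(r·4) = 1074/258 = 4.1628.
r·4 = ln(4.1628) = 1.4262, so r = 1.4262/4 = 0.35655.

0.357 per year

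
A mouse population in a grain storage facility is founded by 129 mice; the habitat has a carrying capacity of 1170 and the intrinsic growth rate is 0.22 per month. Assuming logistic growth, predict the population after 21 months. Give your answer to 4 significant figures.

1084 mice

A = (K − N₀)/N₀ = (1170 − 129)/129 = 8.0698.
N(t) = K/(1 + A·e^(−rt)) = 1170/(1 + 8.0698×e^(−0.22×21)).
e^(−4.62) = 0.0098528; denominator = 1 + 8.0698×0.0098528 = 1.0795.
N = 1170/1.0795 = 1083.83.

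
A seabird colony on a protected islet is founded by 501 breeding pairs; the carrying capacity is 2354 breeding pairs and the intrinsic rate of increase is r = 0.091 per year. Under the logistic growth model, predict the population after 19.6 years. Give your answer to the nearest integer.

1452 breeding pairs

A = (K − N₀)/N₀ = (2354 − 501)/501 = 3.6986.
N(t) = K/(1 + A·e^(−rt)) = 2354/(1 + 3.6986×e^(−0.091×19.6)).
e^(−1.784) = 0.16803; denominator = 1 + 3.6986×0.16803 = 1.6215.
N = 2354/1.6215 = 1451.76.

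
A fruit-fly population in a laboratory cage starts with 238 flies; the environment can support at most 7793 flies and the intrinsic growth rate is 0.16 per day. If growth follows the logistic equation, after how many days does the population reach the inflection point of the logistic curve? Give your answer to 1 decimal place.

Logistic growth is fastest at N = K/2 = 3896.5.
A = (K − N₀)/N₀ = 31.744. Set K/(1 + A·e^(−rt)) = K/2 → A·e^(−rt) = 1.
e^(−0.16t) = 1/31.744 = 0.0315023, so t = ln(31.744)/0.16 = 3.4577/0.16 = 21.611.

21.6 days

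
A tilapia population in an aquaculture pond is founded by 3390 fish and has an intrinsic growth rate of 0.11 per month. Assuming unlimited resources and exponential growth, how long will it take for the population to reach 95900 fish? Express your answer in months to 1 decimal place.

30.4 months

Set N₀·e^(rt) = 95900: e^(0.11·t) = 95900/3390 = 28.289.
0.11·t = ln(28.289) = 3.3425, so t = 3.3425/0.11 = 30.386.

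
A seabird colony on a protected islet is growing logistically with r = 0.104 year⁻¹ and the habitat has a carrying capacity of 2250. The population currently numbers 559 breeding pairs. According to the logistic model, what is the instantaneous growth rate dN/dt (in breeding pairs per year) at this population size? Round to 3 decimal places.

dN/dt = rN(1 − N/K) = 0.104 × 559 × (1 − 559/2250).
1 − 559/2250 = 0.75156; dN/dt = 0.104 × 559 × 0.75156 = 43.692.

43.692 breeding pairs per year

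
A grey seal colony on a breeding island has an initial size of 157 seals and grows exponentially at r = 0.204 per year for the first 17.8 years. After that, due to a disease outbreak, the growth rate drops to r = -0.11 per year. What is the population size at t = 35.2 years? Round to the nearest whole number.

874 seals

Phase 1: N(17.8) = 157·e^(0.204×17.8) = 157·e^3.631 = 5928.02.
Phase 2 runs for 35.2 − 17.8 = 17.4 years at r = -0.11.
N(35.2) = 5928.02·e^(-0.11×17.4) = 5928.02·e^-1.914 = 874.319.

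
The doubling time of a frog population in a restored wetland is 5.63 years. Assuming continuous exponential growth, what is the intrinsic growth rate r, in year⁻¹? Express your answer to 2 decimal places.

0.12 per year

r = ln(2)/t_d = 0.6931/5.63 = 0.12312.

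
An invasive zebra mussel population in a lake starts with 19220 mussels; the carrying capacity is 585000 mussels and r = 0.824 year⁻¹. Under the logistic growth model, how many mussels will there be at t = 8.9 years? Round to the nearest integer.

A = (K − N₀)/N₀ = (585000 − 19220)/19220 = 29.437.
N(t) = K/(1 + A·e^(−rt)) = 585000/(1 + 29.437×e^(−0.824×8.9)).
e^(−7.334) = 0.00065322; denominator = 1 + 29.437×0.00065322 = 1.0192.
N = 585000/1.0192 = 573963.

573963 mussels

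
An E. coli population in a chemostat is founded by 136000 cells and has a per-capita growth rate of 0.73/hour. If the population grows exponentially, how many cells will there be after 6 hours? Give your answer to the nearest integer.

10857973 cells

N(t) = N₀·e^(rt) = 136000 × e^(0.73×6) = 136000 × e^4.38.
e^4.38 ≈ 79.838, so N ≈ 136000 × 79.838 = 1.085797×10^7.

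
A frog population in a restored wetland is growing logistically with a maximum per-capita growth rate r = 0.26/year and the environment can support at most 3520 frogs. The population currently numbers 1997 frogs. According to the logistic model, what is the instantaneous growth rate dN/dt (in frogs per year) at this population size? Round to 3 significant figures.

225 frogs per year

dN/dt = rN(1 − N/K) = 0.26 × 1997 × (1 − 1997/3520).
1 − 1997/3520 = 0.43267; dN/dt = 0.26 × 1997 × 0.43267 = 224.65.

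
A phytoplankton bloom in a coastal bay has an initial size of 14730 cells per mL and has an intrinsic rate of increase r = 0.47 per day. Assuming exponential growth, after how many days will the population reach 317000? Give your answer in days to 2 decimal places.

6.53 days

Set N₀·e^(rt) = 317000: e^(0.47·t) = 317000/14730 = 21.521.
0.47·t = ln(21.521) = 3.069, so t = 3.069/0.47 = 6.5298.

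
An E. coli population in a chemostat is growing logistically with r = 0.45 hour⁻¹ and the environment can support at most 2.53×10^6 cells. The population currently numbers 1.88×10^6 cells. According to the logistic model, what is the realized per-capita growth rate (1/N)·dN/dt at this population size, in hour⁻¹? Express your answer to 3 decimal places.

0.116 per hour

(1/N)·dN/dt = r(1 − N/K) = 0.45 × (1 − 1.88×10^6/2.53×10^6).
= 0.45 × 0.25692 = 0.11561.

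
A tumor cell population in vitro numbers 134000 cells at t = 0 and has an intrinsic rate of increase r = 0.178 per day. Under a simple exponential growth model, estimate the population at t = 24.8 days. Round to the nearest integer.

N(t) = N₀·e^(rt) = 134000 × e^(0.178×24.8) = 134000 × e^4.414.
e^4.414 ≈ 82.632, so N ≈ 134000 × 82.632 = 1.107272×10^7.

11072721 cells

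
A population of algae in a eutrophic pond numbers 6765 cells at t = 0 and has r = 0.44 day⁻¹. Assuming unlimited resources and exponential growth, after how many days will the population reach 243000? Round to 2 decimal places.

Set N₀·e^(rt) = 243000: e^(0.44·t) = 243000/6765 = 35.92.
0.44·t = ln(35.92) = 3.5813, so t = 3.5813/0.44 = 8.1393.

8.14 days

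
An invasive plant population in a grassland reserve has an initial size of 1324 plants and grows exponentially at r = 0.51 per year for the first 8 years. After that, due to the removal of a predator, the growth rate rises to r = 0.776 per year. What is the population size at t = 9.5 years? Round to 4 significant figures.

250800 plants

Phase 1: N(8) = 1324·e^(0.51×8) = 1324·e^4.08 = 78308.6.
Phase 2 runs for 9.5 − 8 = 1.5 years at r = 0.776.
N(9.5) = 78308.6·e^(0.776×1.5) = 78308.6·e^1.164 = 250800.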